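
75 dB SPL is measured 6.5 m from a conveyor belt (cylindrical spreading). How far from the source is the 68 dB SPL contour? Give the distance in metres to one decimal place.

32.6 m

The 7.0 dB drop corresponds to a distance ratio of 10^(7.0/10) for a line source.
r₂ = 6.5·10^((75−68)/10) = 6.5·10^(7.0/10) = 32.58 m.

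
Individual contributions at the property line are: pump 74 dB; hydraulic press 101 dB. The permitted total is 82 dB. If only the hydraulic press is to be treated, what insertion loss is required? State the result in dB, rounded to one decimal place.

Everything except the hydraulic press sums to 10^(74/10) = 2.512e+07 in linear terms, 74.00 dB.
The limit corresponds to 10^(82/10) = 1.585e+08; subtracting the fixed part leaves 1.334e+08 for the hydraulic press, i.e. 81.25 dB.
So the hydraulic press must be reduced from 101 to 81.25 dB: IL = 19.75 dB.

19.7 dB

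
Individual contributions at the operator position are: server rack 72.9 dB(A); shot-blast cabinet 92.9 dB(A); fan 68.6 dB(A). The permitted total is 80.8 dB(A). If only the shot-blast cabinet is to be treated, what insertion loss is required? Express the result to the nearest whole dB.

13 dB

Everything except the shot-blast cabinet sums to 10^(72.9/10) + 10^(68.6/10) = 2.674e+07 in linear terms, 74.27 dB(A).
To meet 80.8 dB(A) overall, the treated shot-blast cabinet may contribute at most 10^(80.8/10) − 2.674e+07 = 9.348e+07, i.e. 79.71 dB(A).
Required insertion loss = 92.9 − 79.71 = 13.19 dB.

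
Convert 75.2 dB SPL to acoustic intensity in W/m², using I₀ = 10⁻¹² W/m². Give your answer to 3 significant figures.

3.31e-05 W/m²

L = 10·log₁₀(I/I₀) ⇒ I = I₀·10^(L/10) = 10⁻¹² × 10^7.52.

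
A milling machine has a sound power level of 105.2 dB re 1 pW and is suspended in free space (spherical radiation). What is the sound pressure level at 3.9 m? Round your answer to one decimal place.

L_p = L_w − 10·log₁₀(4π·r²) with r = 3.9 m.
4π·r² = 191.1 m², 10·log₁₀ of that is 22.813 dB.
L_p = 105.2 − 22.813 = 82.39 dB.

82.4 dB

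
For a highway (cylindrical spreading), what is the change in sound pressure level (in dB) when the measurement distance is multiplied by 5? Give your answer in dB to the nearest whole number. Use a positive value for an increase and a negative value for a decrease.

-7 dB

Line-source spreading: ΔL = −10·log₁₀(r₂/r₁).
ΔL = −10·log₁₀(5) = -6.99 dB.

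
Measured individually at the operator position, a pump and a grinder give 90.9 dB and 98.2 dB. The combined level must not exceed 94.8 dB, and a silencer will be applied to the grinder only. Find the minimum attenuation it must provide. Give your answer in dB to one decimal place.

Fixed contribution from the other source: Σ 10^(L/10) = 10^(90.9/10) = 1.230e+09 (90.90 dB).
To meet 94.8 dB overall, the treated grinder may contribute at most 10^(94.8/10) − 1.230e+09 = 1.790e+09, i.e. 92.53 dB.
Required insertion loss = 98.2 − 92.53 = 5.67 dB.

5.7 dB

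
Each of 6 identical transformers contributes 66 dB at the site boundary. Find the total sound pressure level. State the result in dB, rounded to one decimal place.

L_total = L₁ + 10·log₁₀ N for N identical incoherent sources.
L_total = 66 + 10·log₁₀(6) = 66 + 7.782 = 73.78 dB.

73.8 dB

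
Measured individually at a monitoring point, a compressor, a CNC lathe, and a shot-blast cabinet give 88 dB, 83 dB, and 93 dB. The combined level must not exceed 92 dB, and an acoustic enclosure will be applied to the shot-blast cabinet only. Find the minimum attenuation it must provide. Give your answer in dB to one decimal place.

4.2 dB

The untreated sources together contribute 10^(88/10) + 10^(83/10) = 8.305e+08, i.e. 89.19 dB.
The limit corresponds to 10^(92/10) = 1.585e+09; subtracting the fixed part leaves 7.544e+08 for the shot-blast cabinet, i.e. 88.78 dB.
Required insertion loss = 93 − 88.78 = 4.22 dB.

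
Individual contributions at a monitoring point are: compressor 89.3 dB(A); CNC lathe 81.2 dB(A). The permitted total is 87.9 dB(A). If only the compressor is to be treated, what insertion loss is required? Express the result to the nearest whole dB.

2 dB

Everything except the compressor sums to 10^(81.2/10) = 1.318e+08 in linear terms, 81.20 dB(A).
The limit corresponds to 10^(87.9/10) = 6.166e+08; subtracting the fixed part leaves 4.848e+08 for the compressor, i.e. 86.86 dB(A).
So the compressor must be reduced from 89.3 to 86.86 dB(A): IL = 2.44 dB.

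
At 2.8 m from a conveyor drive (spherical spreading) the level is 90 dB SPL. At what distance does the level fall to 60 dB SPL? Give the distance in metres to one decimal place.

For a point source L₁ − L₂ = 20·log₁₀(r₂/r₁), so r₂ = r₁·10^((L₁−L₂)/20).
r₂ = 2.8·10^((90−60)/20) = 2.8·10^(30.0/20) = 88.54 m.

88.5 m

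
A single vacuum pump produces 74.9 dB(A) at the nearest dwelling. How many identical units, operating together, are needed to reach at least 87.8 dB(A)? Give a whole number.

N identical sources give L₁ + 10·log₁₀ N, so require 10·log₁₀ N ≥ 87.8 − 74.9 = 12.9 dB.
N ≥ 10^(12.9/10) = 19.498, so N = 20.

20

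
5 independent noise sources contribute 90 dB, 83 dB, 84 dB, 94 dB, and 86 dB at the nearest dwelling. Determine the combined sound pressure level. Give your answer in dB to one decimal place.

For uncorrelated sources the intensities add, so convert each level to linear form, sum, and take 10·log₁₀ of the total.
Σ 10^(L/10) = 10^(90/10) + 10^(83/10) + 10^(84/10) + 10^(94/10) + 10^(86/10) = 4.361e+09.
L_total = 10·log₁₀(4.361e+09) = 96.40 dB.

96.4 dB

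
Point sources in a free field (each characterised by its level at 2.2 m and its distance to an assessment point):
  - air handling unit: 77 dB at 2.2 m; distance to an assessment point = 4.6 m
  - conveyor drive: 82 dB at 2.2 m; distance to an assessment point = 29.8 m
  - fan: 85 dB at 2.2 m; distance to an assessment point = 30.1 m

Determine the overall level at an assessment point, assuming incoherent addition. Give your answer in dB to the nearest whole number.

Propagate each source to the receiver with L = L_ref − 20·log₁₀(r/r_ref), then add intensities.
air handling unit: 77 − 20·log₁₀(4.6/2.2) = 77 − 6.41 = 70.59 dB.
conveyor drive: 82 − 20·log₁₀(29.8/2.2) = 82 − 22.64 = 59.36 dB.
fan: 85 − 20·log₁₀(30.1/2.2) = 85 − 22.72 = 62.28 dB.
Σ 10^(L/10) = 1.402e+07 → L_total = 10·log₁₀(1.402e+07) = 71.47 dB.

71 dB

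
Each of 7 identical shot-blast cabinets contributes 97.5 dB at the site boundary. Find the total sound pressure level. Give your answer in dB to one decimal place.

With 7 equal, uncorrelated contributions the intensity is 7× that of one unit, giving a rise of 10·log₁₀ 7.
L_total = 97.5 + 10·log₁₀(7) = 97.5 + 8.451 = 105.95 dB.

106.0 dB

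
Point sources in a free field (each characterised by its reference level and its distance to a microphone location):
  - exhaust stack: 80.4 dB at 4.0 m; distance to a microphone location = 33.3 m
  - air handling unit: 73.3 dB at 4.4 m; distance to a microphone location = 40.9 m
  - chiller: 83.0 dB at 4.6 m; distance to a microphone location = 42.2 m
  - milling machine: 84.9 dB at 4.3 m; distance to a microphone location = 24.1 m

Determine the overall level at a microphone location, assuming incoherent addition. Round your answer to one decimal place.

Apply inverse-square spreading to bring every level to the receiver, then sum 10^(L/10).
exhaust stack: 80.4 − 20·log₁₀(33.3/4.0) = 80.4 − 18.41 = 61.99 dB.
air handling unit: 73.3 − 20·log₁₀(40.9/4.4) = 73.3 − 19.37 = 53.93 dB.
chiller: 83.0 − 20·log₁₀(42.2/4.6) = 83.0 − 19.25 = 63.75 dB.
milling machine: 84.9 − 20·log₁₀(24.1/4.3) = 84.9 − 14.97 = 69.93 dB.
Σ 10^(L/10) = 1.404e+07 → L_total = 10·log₁₀(1.404e+07) = 71.47 dB.

71.5 dB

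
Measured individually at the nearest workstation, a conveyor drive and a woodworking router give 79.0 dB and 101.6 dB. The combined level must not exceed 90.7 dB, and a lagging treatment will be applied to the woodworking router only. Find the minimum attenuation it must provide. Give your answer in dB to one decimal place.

Fixed contribution from the other source: Σ 10^(L/10) = 10^(79.0/10) = 7.943e+07 (79.00 dB).
The limit corresponds to 10^(90.7/10) = 1.175e+09; subtracting the fixed part leaves 1.095e+09 for the woodworking router, i.e. 90.40 dB.
So the woodworking router must be reduced from 101.6 to 90.40 dB: IL = 11.20 dB.

11.2 dB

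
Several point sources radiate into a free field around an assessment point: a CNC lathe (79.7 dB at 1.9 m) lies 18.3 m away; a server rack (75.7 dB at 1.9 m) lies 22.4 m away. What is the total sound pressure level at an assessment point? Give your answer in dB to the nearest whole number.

61 dB

Apply inverse-square spreading to bring every level to the receiver, then sum 10^(L/10).
CNC lathe: 79.7 − 20·log₁₀(18.3/1.9) = 79.7 − 19.67 = 60.03 dB.
server rack: 75.7 − 20·log₁₀(22.4/1.9) = 75.7 − 21.43 = 54.27 dB.
Σ 10^(L/10) = 1.273e+06 → L_total = 10·log₁₀(1.273e+06) = 61.05 dB.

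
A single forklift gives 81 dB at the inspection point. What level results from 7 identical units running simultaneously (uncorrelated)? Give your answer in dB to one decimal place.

89.5 dB

With 7 equal, uncorrelated contributions the intensity is 7× that of one unit, giving a rise of 10·log₁₀ 7.
L_total = 81 + 10·log₁₀(7) = 81 + 8.451 = 89.45 dB.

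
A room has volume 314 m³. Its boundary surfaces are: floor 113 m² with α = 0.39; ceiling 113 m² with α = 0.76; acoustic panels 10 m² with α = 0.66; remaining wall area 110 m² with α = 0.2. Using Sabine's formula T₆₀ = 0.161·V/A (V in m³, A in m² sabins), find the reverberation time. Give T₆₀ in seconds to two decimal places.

A = Σ Sᵢαᵢ = 113·0.39 + 113·0.76 + 10·0.66 + 110·0.2 = 158.55 m².
T₆₀ = 0.161 × 314 / 158.55 = 0.319 s.

0.32 s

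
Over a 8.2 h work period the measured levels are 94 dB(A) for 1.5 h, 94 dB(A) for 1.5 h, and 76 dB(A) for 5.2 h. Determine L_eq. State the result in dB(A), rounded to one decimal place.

The energy average is taken in the linear domain: L_eq = 10·log₁₀[(Σ tᵢ·10^(Lᵢ/10))/T], T = 8.2 h.
Σ tᵢ·10^(Lᵢ/10) = 1.5·10^(94/10) + 1.5·10^(94/10) + 5.2·10^(76/10) = 7.743e+09.
L_eq = 10·log₁₀(7.743e+09/8.2) = 89.75 dB(A).

89.8 dB(A)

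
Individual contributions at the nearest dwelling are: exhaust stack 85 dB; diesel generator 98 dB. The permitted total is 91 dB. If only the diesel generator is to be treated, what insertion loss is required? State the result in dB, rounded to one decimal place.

8.3 dB

Everything except the diesel generator sums to 10^(85/10) = 3.162e+08 in linear terms, 85.00 dB.
To meet 91 dB overall, the treated diesel generator may contribute at most 10^(91/10) − 3.162e+08 = 9.427e+08, i.e. 89.74 dB.
So the diesel generator must be reduced from 98 to 89.74 dB: IL = 8.26 dB.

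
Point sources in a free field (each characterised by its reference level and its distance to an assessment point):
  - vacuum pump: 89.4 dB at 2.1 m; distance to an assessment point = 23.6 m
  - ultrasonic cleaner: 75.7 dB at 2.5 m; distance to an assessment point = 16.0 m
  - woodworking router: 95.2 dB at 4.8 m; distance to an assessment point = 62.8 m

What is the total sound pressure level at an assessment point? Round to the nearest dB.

Propagate each source to the receiver with L = L_ref − 20·log₁₀(r/r_ref), then add intensities.
vacuum pump: 89.4 − 20·log₁₀(23.6/2.1) = 89.4 − 21.01 = 68.39 dB.
ultrasonic cleaner: 75.7 − 20·log₁₀(16.0/2.5) = 75.7 − 16.12 = 59.58 dB.
woodworking router: 95.2 − 20·log₁₀(62.8/4.8) = 95.2 − 22.33 = 72.87 dB.
Σ 10^(L/10) = 2.715e+07 → L_total = 10·log₁₀(2.715e+07) = 74.34 dB.

74 dB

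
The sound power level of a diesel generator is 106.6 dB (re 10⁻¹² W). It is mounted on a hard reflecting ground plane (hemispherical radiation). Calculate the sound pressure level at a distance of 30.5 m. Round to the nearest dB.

Free-field hemispherical radiation: L_p = L_w − 10·log₁₀(2π·r²), r = 30.5 m.
2π·r² = 5845 m², 10·log₁₀ of that is 37.668 dB.
L_p = 106.6 − 37.668 = 68.93 dB.

69 dB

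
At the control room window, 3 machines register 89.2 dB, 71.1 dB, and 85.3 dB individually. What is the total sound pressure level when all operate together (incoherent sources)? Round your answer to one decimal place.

90.7 dB

For uncorrelated sources the intensities add, so convert each level to linear form, sum, and take 10·log₁₀ of the total.
Σ 10^(L/10) = 10^(89.2/10) + 10^(71.1/10) + 10^(85.3/10) = 1.183e+09.
L_total = 10·log₁₀(1.183e+09) = 90.73 dB.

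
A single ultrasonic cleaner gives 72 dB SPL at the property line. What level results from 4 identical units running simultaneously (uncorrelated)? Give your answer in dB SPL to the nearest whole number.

With 4 equal, uncorrelated contributions the intensity is 4× that of one unit, giving a rise of 10·log₁₀ 4.
L_total = 72 + 10·log₁₀(4) = 72 + 6.021 = 78.02 dB SPL.

78 dB SPL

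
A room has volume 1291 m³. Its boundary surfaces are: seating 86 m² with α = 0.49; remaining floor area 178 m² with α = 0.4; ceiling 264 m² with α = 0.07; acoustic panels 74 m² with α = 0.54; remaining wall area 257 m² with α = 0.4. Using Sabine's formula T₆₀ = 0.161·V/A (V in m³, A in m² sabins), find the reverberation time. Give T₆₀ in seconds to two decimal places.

0.76 s

Summing Sᵢαᵢ: 86·0.49 + 178·0.4 + 264·0.07 + 74·0.54 + 257·0.4 = 274.58 m².
T₆₀ = 0.161·V/A = 0.161·1291/274.58 = 0.757 s.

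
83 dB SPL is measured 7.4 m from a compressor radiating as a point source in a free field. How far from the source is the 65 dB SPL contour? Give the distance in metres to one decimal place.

58.8 m

The 18.0 dB drop corresponds to a distance ratio of 10^(18.0/20) for a point source.
r₂ = 7.4·10^((83−65)/20) = 7.4·10^(18.0/20) = 58.78 m.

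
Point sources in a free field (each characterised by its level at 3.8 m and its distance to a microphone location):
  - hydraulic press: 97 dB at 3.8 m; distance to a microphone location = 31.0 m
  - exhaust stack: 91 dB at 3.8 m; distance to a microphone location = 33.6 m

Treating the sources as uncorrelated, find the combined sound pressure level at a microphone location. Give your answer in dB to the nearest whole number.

80 dB

First find each source's level at the receiver (point-source: −20·log₁₀(r/r_ref)), then combine on an intensity basis.
hydraulic press: 97 − 20·log₁₀(31.0/3.8) = 97 − 18.23 = 78.77 dB.
exhaust stack: 91 − 20·log₁₀(33.6/3.8) = 91 − 18.93 = 72.07 dB.
Σ 10^(L/10) = 9.141e+07 → L_total = 10·log₁₀(9.141e+07) = 79.61 dB.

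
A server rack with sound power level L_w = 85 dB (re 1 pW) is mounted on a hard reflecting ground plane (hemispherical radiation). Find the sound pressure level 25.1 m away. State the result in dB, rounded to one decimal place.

The power spreads over a hemisphere of area 2π·r², so L_p = L_w − 10·log₁₀(2π·r²).
2π·r² = 3958 m², 10·log₁₀ of that is 35.975 dB.
L_p = 85 − 35.975 = 49.02 dB.

49.0 dB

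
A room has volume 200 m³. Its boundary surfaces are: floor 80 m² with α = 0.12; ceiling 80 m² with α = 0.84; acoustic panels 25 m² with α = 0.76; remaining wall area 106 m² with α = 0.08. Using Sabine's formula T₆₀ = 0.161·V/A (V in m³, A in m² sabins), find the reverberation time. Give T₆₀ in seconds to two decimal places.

Total absorption A = 80·0.12 + 80·0.84 + 25·0.76 + 106·0.08 = 104.28 m² sabins.
T₆₀ = 0.161 × 200 / 104.28 = 0.309 s.

0.31 s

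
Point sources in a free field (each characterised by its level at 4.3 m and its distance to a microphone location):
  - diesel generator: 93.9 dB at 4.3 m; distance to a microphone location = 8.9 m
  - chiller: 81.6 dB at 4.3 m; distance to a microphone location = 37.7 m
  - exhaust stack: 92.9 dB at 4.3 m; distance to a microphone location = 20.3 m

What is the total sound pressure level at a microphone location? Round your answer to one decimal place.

88.2 dB

First find each source's level at the receiver (point-source: −20·log₁₀(r/r_ref)), then combine on an intensity basis.
diesel generator: 93.9 − 20·log₁₀(8.9/4.3) = 93.9 − 6.32 = 87.58 dB.
chiller: 81.6 − 20·log₁₀(37.7/4.3) = 81.6 − 18.86 = 62.74 dB.
exhaust stack: 92.9 − 20·log₁₀(20.3/4.3) = 92.9 − 13.48 = 79.42 dB.
Σ 10^(L/10) = 6.624e+08 → L_total = 10·log₁₀(6.624e+08) = 88.21 dB.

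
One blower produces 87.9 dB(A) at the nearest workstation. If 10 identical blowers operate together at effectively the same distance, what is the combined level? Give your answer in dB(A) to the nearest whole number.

98 dB(A)

With 10 equal, uncorrelated contributions the intensity is 10× that of one unit, giving a rise of 10·log₁₀ 10.
L_total = 87.9 + 10·log₁₀(10) = 87.9 + 10.000 = 97.90 dB(A).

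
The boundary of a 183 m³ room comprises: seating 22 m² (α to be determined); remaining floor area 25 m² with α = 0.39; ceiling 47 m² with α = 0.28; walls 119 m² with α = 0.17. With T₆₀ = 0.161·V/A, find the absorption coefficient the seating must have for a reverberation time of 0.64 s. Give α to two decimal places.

0.13

Required total absorption A = 0.161·183/0.64 = 46.04 m².
Absorption from the other surfaces = 25·0.39 + 47·0.28 + 119·0.17 = 43.14 m², so the seating must supply 2.90 m² over 22 m².
α = 2.90/22 = 0.132.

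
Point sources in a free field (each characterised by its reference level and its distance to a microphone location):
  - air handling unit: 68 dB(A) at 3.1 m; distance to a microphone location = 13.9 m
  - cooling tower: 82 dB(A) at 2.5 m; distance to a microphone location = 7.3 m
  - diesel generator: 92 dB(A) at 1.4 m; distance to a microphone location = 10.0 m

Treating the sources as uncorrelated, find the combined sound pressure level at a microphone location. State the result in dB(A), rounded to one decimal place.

Propagate each source to the receiver with L = L_ref − 20·log₁₀(r/r_ref), then add intensities.
air handling unit: 68 − 20·log₁₀(13.9/3.1) = 68 − 13.03 = 54.97 dB(A).
cooling tower: 82 − 20·log₁₀(7.3/2.5) = 82 − 9.31 = 72.69 dB(A).
diesel generator: 92 − 20·log₁₀(10.0/1.4) = 92 − 17.08 = 74.92 dB(A).
Σ 10^(L/10) = 4.997e+07 → L_total = 10·log₁₀(4.997e+07) = 76.99 dB(A).

77.0 dB(A)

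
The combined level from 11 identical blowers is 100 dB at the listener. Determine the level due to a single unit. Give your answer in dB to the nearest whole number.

Dividing the total intensity by 11 lowers the level by 10·log₁₀ 11 = 10.414 dB: L₁ = 100 − 10.414.

90 dB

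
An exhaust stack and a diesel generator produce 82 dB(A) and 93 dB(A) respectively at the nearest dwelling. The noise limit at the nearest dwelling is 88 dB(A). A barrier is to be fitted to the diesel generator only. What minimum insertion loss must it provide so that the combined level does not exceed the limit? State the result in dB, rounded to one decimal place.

6.3 dB

The untreated sources together contribute 10^(82/10) = 1.585e+08, i.e. 82.00 dB(A).
To meet 88 dB(A) overall, the treated diesel generator may contribute at most 10^(88/10) − 1.585e+08 = 4.725e+08, i.e. 86.74 dB(A).
So the diesel generator must be reduced from 93 to 86.74 dB(A): IL = 6.26 dB.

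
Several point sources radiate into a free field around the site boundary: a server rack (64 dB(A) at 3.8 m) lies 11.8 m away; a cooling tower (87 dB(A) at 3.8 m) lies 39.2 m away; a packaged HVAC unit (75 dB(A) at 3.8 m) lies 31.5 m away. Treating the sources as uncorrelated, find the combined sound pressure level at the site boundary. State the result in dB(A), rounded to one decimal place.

Apply inverse-square spreading to bring every level to the receiver, then sum 10^(L/10).
server rack: 64 − 20·log₁₀(11.8/3.8) = 64 − 9.84 = 54.16 dB(A).
cooling tower: 87 − 20·log₁₀(39.2/3.8) = 87 − 20.27 = 66.73 dB(A).
packaged HVAC unit: 75 − 20·log₁₀(31.5/3.8) = 75 − 18.37 = 56.63 dB(A).
Σ 10^(L/10) = 5.430e+06 → L_total = 10·log₁₀(5.430e+06) = 67.35 dB(A).

67.3 dB(A)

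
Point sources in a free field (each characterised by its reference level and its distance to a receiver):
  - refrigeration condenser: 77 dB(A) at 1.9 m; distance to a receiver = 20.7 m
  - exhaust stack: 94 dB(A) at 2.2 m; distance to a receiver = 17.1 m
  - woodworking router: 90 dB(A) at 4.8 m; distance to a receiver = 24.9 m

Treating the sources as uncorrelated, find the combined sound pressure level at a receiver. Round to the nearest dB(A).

Apply inverse-square spreading to bring every level to the receiver, then sum 10^(L/10).
refrigeration condenser: 77 − 20·log₁₀(20.7/1.9) = 77 − 20.74 = 56.26 dB(A).
exhaust stack: 94 − 20·log₁₀(17.1/2.2) = 94 − 17.81 = 76.19 dB(A).
woodworking router: 90 − 20·log₁₀(24.9/4.8) = 90 − 14.30 = 75.70 dB(A).
Σ 10^(L/10) = 7.916e+07 → L_total = 10·log₁₀(7.916e+07) = 78.99 dB(A).

79 dB(A)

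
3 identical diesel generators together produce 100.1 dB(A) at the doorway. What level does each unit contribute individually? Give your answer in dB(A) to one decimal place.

Dividing the total intensity by 3 lowers the level by 10·log₁₀ 3 = 4.771 dB: L₁ = 100.1 − 4.771.

95.3 dB(A)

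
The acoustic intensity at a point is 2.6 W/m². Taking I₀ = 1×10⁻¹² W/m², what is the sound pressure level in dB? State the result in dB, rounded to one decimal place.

124.1 dB

I/I₀ = 2.6/10⁻¹² = 2.6×10^12, and L = 10·log₁₀(I/I₀).
L = 10·(0.4150 + 12) = 124.15 dB.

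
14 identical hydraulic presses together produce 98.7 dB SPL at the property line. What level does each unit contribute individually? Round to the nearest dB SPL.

For N identical incoherent sources L_total = L₁ + 10·log₁₀ N, so L₁ = 98.7 − 10·log₁₀(14) = 98.7 − 11.461.

87 dB SPL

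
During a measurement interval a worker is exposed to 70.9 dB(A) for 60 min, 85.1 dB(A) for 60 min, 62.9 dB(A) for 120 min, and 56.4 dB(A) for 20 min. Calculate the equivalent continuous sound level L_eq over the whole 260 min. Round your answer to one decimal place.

L_eq = 10·log₁₀[(1/T)·Σ tᵢ·10^(Lᵢ/10)] with T = 260 min.
Σ tᵢ·10^(Lᵢ/10) = 60·10^(70.9/10) + 60·10^(85.1/10) + 120·10^(62.9/10) + 20·10^(56.4/10) = 2.040e+10.
L_eq = 10·log₁₀(2.040e+10/260) = 78.95 dB(A).

78.9 dB(A)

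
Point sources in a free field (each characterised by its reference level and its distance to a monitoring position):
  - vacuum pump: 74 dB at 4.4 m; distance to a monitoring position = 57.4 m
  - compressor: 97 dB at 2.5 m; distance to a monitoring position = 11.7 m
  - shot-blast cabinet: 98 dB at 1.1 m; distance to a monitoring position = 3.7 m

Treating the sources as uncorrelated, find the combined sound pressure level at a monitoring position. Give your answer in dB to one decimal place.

Apply inverse-square spreading to bring every level to the receiver, then sum 10^(L/10).
vacuum pump: 74 − 20·log₁₀(57.4/4.4) = 74 − 22.31 = 51.69 dB.
compressor: 97 − 20·log₁₀(11.7/2.5) = 97 − 13.40 = 83.60 dB.
shot-blast cabinet: 98 − 20·log₁₀(3.7/1.1) = 98 − 10.54 = 87.46 dB.
Σ 10^(L/10) = 7.867e+08 → L_total = 10·log₁₀(7.867e+08) = 88.96 dB.

89.0 dB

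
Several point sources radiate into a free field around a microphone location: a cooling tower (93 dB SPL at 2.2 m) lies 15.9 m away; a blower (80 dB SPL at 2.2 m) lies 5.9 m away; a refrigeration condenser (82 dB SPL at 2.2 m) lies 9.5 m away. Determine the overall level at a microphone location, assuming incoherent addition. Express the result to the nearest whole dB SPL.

Apply inverse-square spreading to bring every level to the receiver, then sum 10^(L/10).
cooling tower: 93 − 20·log₁₀(15.9/2.2) = 93 − 17.18 = 75.82 dB SPL.
blower: 80 − 20·log₁₀(5.9/2.2) = 80 − 8.57 = 71.43 dB SPL.
refrigeration condenser: 82 − 20·log₁₀(9.5/2.2) = 82 − 12.71 = 69.29 dB SPL.
Σ 10^(L/10) = 6.060e+07 → L_total = 10·log₁₀(6.060e+07) = 77.82 dB SPL.

78 dB SPL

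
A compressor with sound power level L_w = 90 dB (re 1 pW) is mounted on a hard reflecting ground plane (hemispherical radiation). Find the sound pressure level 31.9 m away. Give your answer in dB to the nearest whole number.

L_p = L_w − 10·log₁₀(2π·r²) with r = 31.9 m.
2π·r² = 6394 m², 10·log₁₀ of that is 38.058 dB.
L_p = 90 − 38.058 = 51.94 dB.

52 dB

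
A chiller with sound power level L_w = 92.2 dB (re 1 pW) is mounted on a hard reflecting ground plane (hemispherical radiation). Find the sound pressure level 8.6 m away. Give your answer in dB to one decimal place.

L_p = L_w − 10·log₁₀(2π·r²) with r = 8.6 m.
2π·r² = 464.7 m², 10·log₁₀ of that is 26.672 dB.
L_p = 92.2 − 26.672 = 65.53 dB.

65.5 dB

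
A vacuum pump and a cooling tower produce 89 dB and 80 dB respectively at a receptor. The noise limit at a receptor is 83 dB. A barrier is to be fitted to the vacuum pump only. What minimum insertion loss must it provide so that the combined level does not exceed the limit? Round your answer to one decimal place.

Fixed contribution from the other source: Σ 10^(L/10) = 10^(80/10) = 1.000e+08 (80.00 dB).
The limit corresponds to 10^(83/10) = 1.995e+08; subtracting the fixed part leaves 9.953e+07 for the vacuum pump, i.e. 79.98 dB.
Required insertion loss = 89 − 79.98 = 9.02 dB.

9.0 dB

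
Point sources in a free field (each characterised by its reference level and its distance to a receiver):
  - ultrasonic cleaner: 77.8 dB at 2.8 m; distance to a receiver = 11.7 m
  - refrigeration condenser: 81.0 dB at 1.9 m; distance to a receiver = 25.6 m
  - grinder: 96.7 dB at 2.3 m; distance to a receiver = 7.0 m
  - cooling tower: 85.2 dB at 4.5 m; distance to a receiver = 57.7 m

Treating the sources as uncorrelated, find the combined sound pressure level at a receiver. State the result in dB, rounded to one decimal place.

87.1 dB

Propagate each source to the receiver with L = L_ref − 20·log₁₀(r/r_ref), then add intensities.
ultrasonic cleaner: 77.8 − 20·log₁₀(11.7/2.8) = 77.8 − 12.42 = 65.38 dB.
refrigeration condenser: 81.0 − 20·log₁₀(25.6/1.9) = 81.0 − 22.59 = 58.41 dB.
grinder: 96.7 − 20·log₁₀(7.0/2.3) = 96.7 − 9.67 = 87.03 dB.
cooling tower: 85.2 − 20·log₁₀(57.7/4.5) = 85.2 − 22.16 = 63.04 dB.
Σ 10^(L/10) = 5.111e+08 → L_total = 10·log₁₀(5.111e+08) = 87.09 dB.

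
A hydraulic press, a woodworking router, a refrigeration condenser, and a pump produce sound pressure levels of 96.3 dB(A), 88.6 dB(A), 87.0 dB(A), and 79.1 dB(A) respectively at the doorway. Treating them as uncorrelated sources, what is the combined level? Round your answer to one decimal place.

Incoherent sources combine by intensity addition: L_total = 10·log₁₀(Σ 10^(L_i/10)).
Σ 10^(L/10) = 10^(96.3/10) + 10^(88.6/10) + 10^(87.0/10) + 10^(79.1/10) = 5.573e+09.
L_total = 10·log₁₀(5.573e+09) = 97.46 dB(A).

97.5 dB(A)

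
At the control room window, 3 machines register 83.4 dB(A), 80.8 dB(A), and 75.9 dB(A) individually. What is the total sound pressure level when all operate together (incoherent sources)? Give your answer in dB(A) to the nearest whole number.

Incoherent sources combine by intensity addition: L_total = 10·log₁₀(Σ 10^(L_i/10)).
Σ 10^(L/10) = 10^(83.4/10) + 10^(80.8/10) + 10^(75.9/10) = 3.779e+08.
L_total = 10·log₁₀(3.779e+08) = 85.77 dB(A).

86 dB(A)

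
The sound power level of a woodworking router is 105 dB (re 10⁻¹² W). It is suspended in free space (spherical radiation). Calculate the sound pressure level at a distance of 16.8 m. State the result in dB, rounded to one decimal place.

L_p = L_w − 10·log₁₀(4π·r²) with r = 16.8 m.
4π·r² = 3547 m², 10·log₁₀ of that is 35.498 dB.
L_p = 105 − 35.498 = 69.50 dB.

69.5 dB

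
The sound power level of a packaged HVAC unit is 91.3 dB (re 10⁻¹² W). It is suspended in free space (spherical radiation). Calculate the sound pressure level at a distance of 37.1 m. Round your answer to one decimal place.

48.9 dB

The power spreads over a sphere of area 4π·r², so L_p = L_w − 10·log₁₀(4π·r²).
4π·r² = 1.73e+04 m², 10·log₁₀ of that is 42.380 dB.
L_p = 91.3 − 42.380 = 48.92 dB.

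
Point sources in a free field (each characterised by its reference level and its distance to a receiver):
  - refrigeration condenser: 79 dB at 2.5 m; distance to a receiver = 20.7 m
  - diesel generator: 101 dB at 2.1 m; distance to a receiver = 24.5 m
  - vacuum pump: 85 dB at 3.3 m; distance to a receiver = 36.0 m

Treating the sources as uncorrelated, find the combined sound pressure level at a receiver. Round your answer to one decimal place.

79.8 dB

Apply inverse-square spreading to bring every level to the receiver, then sum 10^(L/10).
refrigeration condenser: 79 − 20·log₁₀(20.7/2.5) = 79 − 18.36 = 60.64 dB.
diesel generator: 101 − 20·log₁₀(24.5/2.1) = 101 − 21.34 = 79.66 dB.
vacuum pump: 85 − 20·log₁₀(36.0/3.3) = 85 − 20.76 = 64.24 dB.
Σ 10^(L/10) = 9.631e+07 → L_total = 10·log₁₀(9.631e+07) = 79.84 dB.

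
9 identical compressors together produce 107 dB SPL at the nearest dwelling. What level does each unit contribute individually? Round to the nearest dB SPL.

97 dB SPL

For N identical incoherent sources L_total = L₁ + 10·log₁₀ N, so L₁ = 107 − 10·log₁₀(9) = 107 − 9.542.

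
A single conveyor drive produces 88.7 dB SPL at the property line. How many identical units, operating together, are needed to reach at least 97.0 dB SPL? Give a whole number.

N identical sources give L₁ + 10·log₁₀ N, so require 10·log₁₀ N ≥ 97.0 − 88.7 = 8.3 dB.
N ≥ 10^(8.3/10) = 6.761, so N = 7.

7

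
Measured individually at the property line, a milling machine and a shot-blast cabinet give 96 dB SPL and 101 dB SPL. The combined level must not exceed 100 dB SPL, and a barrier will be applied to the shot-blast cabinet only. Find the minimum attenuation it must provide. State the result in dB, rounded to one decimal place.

Fixed contribution from the other source: Σ 10^(L/10) = 10^(96/10) = 3.981e+09 (96.00 dB SPL).
The limit corresponds to 10^(100/10) = 1.000e+10; subtracting the fixed part leaves 6.019e+09 for the shot-blast cabinet, i.e. 97.80 dB SPL.
So the shot-blast cabinet must be reduced from 101 to 97.80 dB SPL: IL = 3.20 dB.

3.2 dB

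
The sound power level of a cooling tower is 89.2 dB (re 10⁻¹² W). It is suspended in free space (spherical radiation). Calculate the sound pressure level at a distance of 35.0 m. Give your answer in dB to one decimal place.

47.3 dB

The power spreads over a sphere of area 4π·r², so L_p = L_w − 10·log₁₀(4π·r²).
4π·r² = 1.539e+04 m², 10·log₁₀ of that is 41.873 dB.
L_p = 89.2 − 41.873 = 47.33 dB.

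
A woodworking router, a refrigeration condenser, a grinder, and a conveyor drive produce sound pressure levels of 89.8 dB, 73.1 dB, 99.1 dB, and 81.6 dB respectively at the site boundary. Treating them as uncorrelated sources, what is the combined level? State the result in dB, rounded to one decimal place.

99.7 dB

Incoherent sources combine by intensity addition: L_total = 10·log₁₀(Σ 10^(L_i/10)).
Σ 10^(L/10) = 10^(89.8/10) + 10^(73.1/10) + 10^(99.1/10) + 10^(81.6/10) = 9.248e+09.
L_total = 10·log₁₀(9.248e+09) = 99.66 dB.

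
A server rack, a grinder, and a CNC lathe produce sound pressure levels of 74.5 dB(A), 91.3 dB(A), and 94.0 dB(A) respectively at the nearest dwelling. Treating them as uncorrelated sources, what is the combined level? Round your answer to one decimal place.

Incoherent sources combine by intensity addition: L_total = 10·log₁₀(Σ 10^(L_i/10)).
Σ 10^(L/10) = 10^(74.5/10) + 10^(91.3/10) + 10^(94.0/10) = 3.889e+09.
L_total = 10·log₁₀(3.889e+09) = 95.90 dB(A).

95.9 dB(A)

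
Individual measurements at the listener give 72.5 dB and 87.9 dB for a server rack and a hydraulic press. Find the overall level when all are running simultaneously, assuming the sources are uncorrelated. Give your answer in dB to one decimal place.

88.0 dB

Incoherent sources combine by intensity addition: L_total = 10·log₁₀(Σ 10^(L_i/10)).
Σ 10^(L/10) = 10^(72.5/10) + 10^(87.9/10) = 6.344e+08.
L_total = 10·log₁₀(6.344e+08) = 88.02 dB.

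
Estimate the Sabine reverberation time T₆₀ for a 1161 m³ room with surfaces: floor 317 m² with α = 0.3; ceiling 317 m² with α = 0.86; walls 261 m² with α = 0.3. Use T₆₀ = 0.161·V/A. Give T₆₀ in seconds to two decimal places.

Total absorption A = 317·0.3 + 317·0.86 + 261·0.3 = 446.02 m² sabins.
T₆₀ = 0.161·V/A = 0.161·1161/446.02 = 0.419 s.

0.42 s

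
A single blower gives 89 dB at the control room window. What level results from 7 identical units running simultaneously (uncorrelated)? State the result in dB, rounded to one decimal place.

97.5 dB

L_total = L₁ + 10·log₁₀ N for N identical incoherent sources.
L_total = 89 + 10·log₁₀(7) = 89 + 8.451 = 97.45 dB.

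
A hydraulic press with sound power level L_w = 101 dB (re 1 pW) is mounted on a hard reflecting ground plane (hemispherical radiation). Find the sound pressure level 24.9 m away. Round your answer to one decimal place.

The power spreads over a hemisphere of area 2π·r², so L_p = L_w − 10·log₁₀(2π·r²).
2π·r² = 3896 m², 10·log₁₀ of that is 35.906 dB.
L_p = 101 − 35.906 = 65.09 dB.

65.1 dB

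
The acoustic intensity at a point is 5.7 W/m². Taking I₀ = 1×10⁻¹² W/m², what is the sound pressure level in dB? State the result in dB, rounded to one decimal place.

127.6 dB

I/I₀ = 5.7/10⁻¹² = 5.7×10^12, and L = 10·log₁₀(I/I₀).
L = 10·(0.7559 + 12) = 127.56 dB.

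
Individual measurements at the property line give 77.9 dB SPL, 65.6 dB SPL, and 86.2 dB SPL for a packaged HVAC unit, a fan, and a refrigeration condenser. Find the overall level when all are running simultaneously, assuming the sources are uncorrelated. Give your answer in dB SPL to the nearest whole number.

For uncorrelated sources the intensities add, so convert each level to linear form, sum, and take 10·log₁₀ of the total.
Σ 10^(L/10) = 10^(77.9/10) + 10^(65.6/10) + 10^(86.2/10) = 4.822e+08.
L_total = 10·log₁₀(4.822e+08) = 86.83 dB SPL.

87 dB SPL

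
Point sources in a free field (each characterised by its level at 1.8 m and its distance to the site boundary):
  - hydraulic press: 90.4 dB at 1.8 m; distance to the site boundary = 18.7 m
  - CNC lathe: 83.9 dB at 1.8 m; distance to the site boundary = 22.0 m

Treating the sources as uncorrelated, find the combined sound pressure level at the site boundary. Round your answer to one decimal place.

Propagate each source to the receiver with L = L_ref − 20·log₁₀(r/r_ref), then add intensities.
hydraulic press: 90.4 − 20·log₁₀(18.7/1.8) = 90.4 − 20.33 = 70.07 dB.
CNC lathe: 83.9 − 20·log₁₀(22.0/1.8) = 83.9 − 21.74 = 62.16 dB.
Σ 10^(L/10) = 1.180e+07 → L_total = 10·log₁₀(1.180e+07) = 70.72 dB.

70.7 dB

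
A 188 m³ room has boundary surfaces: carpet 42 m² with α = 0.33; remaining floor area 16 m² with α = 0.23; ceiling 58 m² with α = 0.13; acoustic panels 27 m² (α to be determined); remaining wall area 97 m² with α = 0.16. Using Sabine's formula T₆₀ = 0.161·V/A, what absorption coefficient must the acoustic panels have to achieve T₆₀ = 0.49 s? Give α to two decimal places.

From T₆₀ = 0.161·V/A, the target T₆₀ = 0.49 s needs A = 0.161·188/0.49 = 61.77 m².
Absorption from the other surfaces = 42·0.33 + 16·0.23 + 58·0.13 + 97·0.16 = 40.60 m², so the acoustic panels must supply 21.17 m² over 27 m².
α = 21.17/27 = 0.784.

0.78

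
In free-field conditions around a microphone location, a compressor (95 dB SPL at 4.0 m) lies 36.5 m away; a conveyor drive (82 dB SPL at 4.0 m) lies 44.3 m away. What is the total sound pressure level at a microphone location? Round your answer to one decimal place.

Apply inverse-square spreading to bring every level to the receiver, then sum 10^(L/10).
compressor: 95 − 20·log₁₀(36.5/4.0) = 95 − 19.20 = 75.80 dB SPL.
conveyor drive: 82 − 20·log₁₀(44.3/4.0) = 82 − 20.89 = 61.11 dB SPL.
Σ 10^(L/10) = 3.927e+07 → L_total = 10·log₁₀(3.927e+07) = 75.94 dB SPL.

75.9 dB SPL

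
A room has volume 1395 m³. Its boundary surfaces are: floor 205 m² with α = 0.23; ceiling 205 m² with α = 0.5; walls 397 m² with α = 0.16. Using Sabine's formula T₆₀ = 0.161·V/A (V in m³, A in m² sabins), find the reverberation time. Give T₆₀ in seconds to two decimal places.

1.05 s

A = Σ Sᵢαᵢ = 205·0.23 + 205·0.5 + 397·0.16 = 213.17 m².
T₆₀ = 0.161 × 1395 / 213.17 = 1.054 s.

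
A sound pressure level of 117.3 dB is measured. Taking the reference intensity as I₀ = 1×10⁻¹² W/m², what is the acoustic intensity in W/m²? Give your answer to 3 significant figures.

L = 10·log₁₀(I/I₀) ⇒ I = I₀·10^(L/10) = 10⁻¹² × 10^11.73.

0.537 W/m²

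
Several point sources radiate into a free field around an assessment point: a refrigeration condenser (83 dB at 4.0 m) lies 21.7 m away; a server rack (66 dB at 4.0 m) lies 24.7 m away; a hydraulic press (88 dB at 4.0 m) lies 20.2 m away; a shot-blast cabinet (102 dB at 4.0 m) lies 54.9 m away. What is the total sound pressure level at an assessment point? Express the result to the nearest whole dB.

First find each source's level at the receiver (point-source: −20·log₁₀(r/r_ref)), then combine on an intensity basis.
refrigeration condenser: 83 − 20·log₁₀(21.7/4.0) = 83 − 14.69 = 68.31 dB.
server rack: 66 − 20·log₁₀(24.7/4.0) = 66 − 15.81 = 50.19 dB.
hydraulic press: 88 − 20·log₁₀(20.2/4.0) = 88 − 14.07 = 73.93 dB.
shot-blast cabinet: 102 − 20·log₁₀(54.9/4.0) = 102 − 22.75 = 79.25 dB.
Σ 10^(L/10) = 1.158e+08 → L_total = 10·log₁₀(1.158e+08) = 80.64 dB.

81 dB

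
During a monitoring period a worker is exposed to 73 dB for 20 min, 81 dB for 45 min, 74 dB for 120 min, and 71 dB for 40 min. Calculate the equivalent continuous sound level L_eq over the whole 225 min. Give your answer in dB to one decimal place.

76.3 dB

L_eq = 10·log₁₀[(1/T)·Σ tᵢ·10^(Lᵢ/10)] with T = 225 min.
Σ tᵢ·10^(Lᵢ/10) = 20·10^(73/10) + 45·10^(81/10) + 120·10^(74/10) + 40·10^(71/10) = 9.582e+09.
L_eq = 10·log₁₀(9.582e+09/225) = 76.29 dB.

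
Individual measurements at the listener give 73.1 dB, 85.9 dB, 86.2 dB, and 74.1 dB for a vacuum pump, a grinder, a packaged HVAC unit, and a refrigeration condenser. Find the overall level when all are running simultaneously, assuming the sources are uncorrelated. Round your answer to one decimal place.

For uncorrelated sources the intensities add, so convert each level to linear form, sum, and take 10·log₁₀ of the total.
Σ 10^(L/10) = 10^(73.1/10) + 10^(85.9/10) + 10^(86.2/10) + 10^(74.1/10) = 8.520e+08.
L_total = 10·log₁₀(8.520e+08) = 89.30 dB.

89.3 dB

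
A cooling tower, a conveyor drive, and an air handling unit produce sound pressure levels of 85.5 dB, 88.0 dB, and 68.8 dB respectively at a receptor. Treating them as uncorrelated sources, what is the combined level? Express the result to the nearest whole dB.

For uncorrelated sources the intensities add, so convert each level to linear form, sum, and take 10·log₁₀ of the total.
Σ 10^(L/10) = 10^(85.5/10) + 10^(88.0/10) + 10^(68.8/10) = 9.934e+08.
L_total = 10·log₁₀(9.934e+08) = 89.97 dB.

90 dB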